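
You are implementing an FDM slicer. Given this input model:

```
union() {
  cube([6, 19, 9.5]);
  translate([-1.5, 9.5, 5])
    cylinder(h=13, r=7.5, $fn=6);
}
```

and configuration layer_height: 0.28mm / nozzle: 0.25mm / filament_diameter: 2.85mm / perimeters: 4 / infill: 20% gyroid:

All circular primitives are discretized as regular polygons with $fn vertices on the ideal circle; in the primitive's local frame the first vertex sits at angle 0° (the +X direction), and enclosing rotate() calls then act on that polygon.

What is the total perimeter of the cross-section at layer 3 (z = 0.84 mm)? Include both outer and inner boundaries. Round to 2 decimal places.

50.00 mm

At z = 0.84 mm: the cube is present — its section is the full 6×19 rectangle (perimeter 50.00 mm); the cylinder at (-1.5, 9.5) is not intersected at this z (z outside [5, 18]); Merging all regions: only the 6×19 cube is present, so the union is just that shape — boundary = 50.00 mm. Overall, the cross-section is a single solid region. Total boundary length (outer) = 50.00 mm.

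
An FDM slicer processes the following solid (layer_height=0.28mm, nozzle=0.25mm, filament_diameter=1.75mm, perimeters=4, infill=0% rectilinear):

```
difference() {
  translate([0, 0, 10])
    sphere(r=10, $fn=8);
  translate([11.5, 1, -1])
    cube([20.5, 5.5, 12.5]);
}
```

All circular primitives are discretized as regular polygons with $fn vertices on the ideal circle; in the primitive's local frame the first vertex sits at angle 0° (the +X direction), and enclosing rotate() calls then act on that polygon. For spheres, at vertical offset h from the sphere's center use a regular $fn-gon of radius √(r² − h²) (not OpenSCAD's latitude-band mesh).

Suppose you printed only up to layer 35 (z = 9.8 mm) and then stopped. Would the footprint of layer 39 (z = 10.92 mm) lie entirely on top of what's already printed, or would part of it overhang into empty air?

Compare the two slices. At z = 9.8: the r=10 sphere slices to a regular 8-gon of circumradius 9.998 (√(r²−h²) with h=0.2 from center) (area = (8/2)·9.998²·sin(360°/8) = 282.73 mm²); the cube at (11.5, 1) (footprint 20.5×5.5) is included at this height (area 112.75 mm²); Subtracting the remaining from the first: starting from the r=10 sphere (282.73 mm²), the 20.5×5.5 cube at (11.5, 1) misses the remaining region (no effect) — area = 282.73 mm². At z = 10.92: the r=10 sphere contributes a regular 8-gon of circumradius √(10²−0.92²) = 9.958 (area = (8/2)·9.958²·sin(360°/8) = 280.45 mm²); the cube at (11.5, 1) is present — its section is the full 20.5×5.5 rectangle (area 112.75 mm²); Taking the first minus the rest: starting from the r=10 sphere (280.45 mm²), the 20.5×5.5 cube at (11.5, 1) misses the remaining region (no effect) — area = 280.45 mm². Checking containment: the cross-section at z = 10.92 is a subset of the cross-section at z = 9.8.

entirely on top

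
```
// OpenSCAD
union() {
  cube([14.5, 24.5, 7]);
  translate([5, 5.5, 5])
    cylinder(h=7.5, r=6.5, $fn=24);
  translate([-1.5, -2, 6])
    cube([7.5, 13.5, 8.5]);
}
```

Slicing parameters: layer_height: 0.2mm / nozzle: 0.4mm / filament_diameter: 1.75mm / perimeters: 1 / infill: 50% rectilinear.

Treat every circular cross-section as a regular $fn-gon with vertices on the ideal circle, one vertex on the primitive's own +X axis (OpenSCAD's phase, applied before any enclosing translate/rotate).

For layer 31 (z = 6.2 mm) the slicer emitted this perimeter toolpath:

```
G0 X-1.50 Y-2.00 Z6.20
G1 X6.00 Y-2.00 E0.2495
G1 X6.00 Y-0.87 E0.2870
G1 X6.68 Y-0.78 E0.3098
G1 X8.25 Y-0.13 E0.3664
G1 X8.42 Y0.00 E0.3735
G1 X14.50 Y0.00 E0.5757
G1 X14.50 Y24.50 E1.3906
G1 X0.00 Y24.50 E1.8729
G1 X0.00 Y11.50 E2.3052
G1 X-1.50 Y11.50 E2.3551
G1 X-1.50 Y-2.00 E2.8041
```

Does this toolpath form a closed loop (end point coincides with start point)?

yes

Start point (G0): (-1.50, -2.00). End point (last G1): the path returns to the start — closed.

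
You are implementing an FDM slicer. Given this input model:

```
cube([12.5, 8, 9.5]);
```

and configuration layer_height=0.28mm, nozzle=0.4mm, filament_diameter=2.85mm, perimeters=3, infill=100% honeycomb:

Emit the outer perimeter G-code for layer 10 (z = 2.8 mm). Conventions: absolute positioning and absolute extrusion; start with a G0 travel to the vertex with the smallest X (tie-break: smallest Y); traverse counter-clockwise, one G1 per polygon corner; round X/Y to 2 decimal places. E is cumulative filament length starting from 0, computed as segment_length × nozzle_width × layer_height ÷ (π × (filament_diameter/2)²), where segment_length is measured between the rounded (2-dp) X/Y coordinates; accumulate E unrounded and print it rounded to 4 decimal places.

At z = 2.8 mm: the 12.5×8 cube contributes its full rectangle. The outline is a single polygon with 4 vertices. Extrusion per mm of travel: 0.4 × 0.28 / (π × 1.425²) = 0.017557. Accumulating E over each segment gives final E = 0.7198.

G0 X0.00 Y0.00 Z2.80
G1 X12.50 Y0.00 E0.2195
G1 X12.50 Y8.00 E0.3599
G1 X0.00 Y8.00 E0.5794
G1 X0.00 Y0.00 E0.7198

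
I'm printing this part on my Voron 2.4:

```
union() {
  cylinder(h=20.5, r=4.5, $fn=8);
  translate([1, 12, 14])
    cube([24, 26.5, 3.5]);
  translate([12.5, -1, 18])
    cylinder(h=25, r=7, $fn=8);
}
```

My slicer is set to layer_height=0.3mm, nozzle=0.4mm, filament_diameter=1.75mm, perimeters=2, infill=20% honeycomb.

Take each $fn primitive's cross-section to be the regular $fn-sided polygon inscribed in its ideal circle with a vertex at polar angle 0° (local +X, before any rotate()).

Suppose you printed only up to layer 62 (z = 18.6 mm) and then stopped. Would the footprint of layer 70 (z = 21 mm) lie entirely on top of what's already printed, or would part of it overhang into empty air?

Compare the two slices. At z = 18.6: the cylinder: section is a regular 8-gon, circumradius r=4.5 (area = (8/2)·4.500²·sin(360°/8) = 57.28 mm²); the cube at (1, 12) is not intersected at this z (z outside [14, 17.5]); the r=7 cylinder at (12.5, -1) gives a regular 8-gon of circumradius 7 (constant along its height) (area = (8/2)·7.000²·sin(360°/8) = 138.59 mm²); Combining (union): the 2 present regions are separate (no shared area or edge), so areas and boundary lengths simply add and each stays a separate island — area = 195.87 mm². At z = 21: the cylinder does not reach this height (z outside [0, 20.5]); the cube at (1, 12) is not intersected at this z (z outside [14, 17.5]); the r=7 cylinder at (12.5, -1) contributes a regular 8-gon of circumradius 7 (area = (8/2)·7.000²·sin(360°/8) = 138.59 mm²); Combining (union): only the r=7 cylinder at (12.5, -1) is present, so the union is just that shape — area = 138.59 mm². Checking containment: the cross-section at z = 21 is a subset of the cross-section at z = 18.6.

entirely on top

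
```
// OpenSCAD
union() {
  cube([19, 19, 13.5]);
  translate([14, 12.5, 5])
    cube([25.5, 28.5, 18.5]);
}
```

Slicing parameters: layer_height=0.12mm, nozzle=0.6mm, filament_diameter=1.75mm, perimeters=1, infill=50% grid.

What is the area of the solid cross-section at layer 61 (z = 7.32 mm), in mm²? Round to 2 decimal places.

At z = 7.32 mm: the cube is present — its section is the full 19×19 rectangle (area 361.00 mm²); the 25.5×28.5 cube at (14, 12.5) contributes its full rectangle (area 726.75 mm²); Combining (union): the regions partially overlap — summed areas 1087.75 mm² minus the doubly-counted overlap 32.50 mm² gives 1055.25 mm² — area = 1055.25 mm². Overall, the cross-section is a single solid region. Net area = 1055.25 mm².

1055.25 mm²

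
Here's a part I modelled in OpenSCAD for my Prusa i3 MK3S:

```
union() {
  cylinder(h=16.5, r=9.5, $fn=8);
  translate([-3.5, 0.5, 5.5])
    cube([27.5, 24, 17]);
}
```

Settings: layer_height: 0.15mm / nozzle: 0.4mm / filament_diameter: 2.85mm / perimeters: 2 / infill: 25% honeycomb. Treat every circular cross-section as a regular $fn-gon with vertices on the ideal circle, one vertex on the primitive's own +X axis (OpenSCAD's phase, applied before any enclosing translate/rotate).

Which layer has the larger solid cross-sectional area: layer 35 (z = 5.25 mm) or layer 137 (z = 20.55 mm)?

Layer 35 (z = 5.25): the r=9.5 cylinder contributes a regular 8-gon of circumradius 9.5 (area = (8/2)·9.500²·sin(360°/8) = 255.27 mm²); the cube at (-3.5, 0.5) does not reach this height (z outside [5.5, 22.5]); Combining (union): only the r=9.5 cylinder is present, so the union is just that shape — area = 255.27 mm². So its area = 255.27 mm². Layer 137 (z = 20.55): the cylinder does not reach this height (z outside [0, 16.5]); the cube at (-3.5, 0.5) is present — its section is the full 27.5×24 rectangle (area 660.00 mm²); Merging all regions: only the 27.5×24 cube at (-3.5, 0.5) is present, so the union is just that shape — area = 660.00 mm². So its area = 660.00 mm². Layer 137 is larger (660.00 vs 255.27 mm²).

layer 137 (z = 20.55 mm)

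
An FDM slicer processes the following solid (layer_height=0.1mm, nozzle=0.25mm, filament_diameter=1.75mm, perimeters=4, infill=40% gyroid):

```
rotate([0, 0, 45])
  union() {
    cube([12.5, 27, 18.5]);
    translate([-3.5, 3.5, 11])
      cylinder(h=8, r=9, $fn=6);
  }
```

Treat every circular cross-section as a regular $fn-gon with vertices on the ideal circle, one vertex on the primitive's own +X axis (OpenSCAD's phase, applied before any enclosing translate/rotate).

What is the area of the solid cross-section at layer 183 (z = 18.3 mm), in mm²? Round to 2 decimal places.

At z = 18.3 mm: the cube is present — its section is the full 12.5×27 rectangle (area 337.50 mm²); the cylinder at (-3.5, 3.5): section is a regular 6-gon, circumradius r=9 (area = (6/2)·9.000²·sin(360°/6) = 210.44 mm²); Taking the union: the regions partially overlap — summed areas 547.94 mm² minus the doubly-counted overlap 41.04 mm² gives 506.90 mm² — area = 506.90 mm²; (whole slice rotated 45° about Z — lengths, areas and connectivity unchanged). Overall, the cross-section is a single solid region. Net area = 506.90 mm².

506.90 mm²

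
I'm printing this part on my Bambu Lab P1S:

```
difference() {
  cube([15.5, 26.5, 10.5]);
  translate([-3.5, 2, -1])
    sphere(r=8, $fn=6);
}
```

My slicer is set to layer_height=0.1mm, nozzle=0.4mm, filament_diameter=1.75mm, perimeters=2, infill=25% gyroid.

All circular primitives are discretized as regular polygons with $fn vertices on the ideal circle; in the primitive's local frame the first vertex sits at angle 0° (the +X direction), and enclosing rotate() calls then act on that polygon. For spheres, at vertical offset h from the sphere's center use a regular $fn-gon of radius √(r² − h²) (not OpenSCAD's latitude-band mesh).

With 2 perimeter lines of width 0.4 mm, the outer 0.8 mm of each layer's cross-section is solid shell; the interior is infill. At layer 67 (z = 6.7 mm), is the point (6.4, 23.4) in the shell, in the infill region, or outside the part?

At z = 6.7 mm: the cube is present — its section is the full 15.5×26.5 rectangle; the sphere at (-3.5, 2): section is a regular 6-gon, circumradius = √(r²−h²) = √(8²−7.7²) = 2.170; Subtracting the remaining from the first: starting from the 15.5×26.5 cube, the r=8 sphere at (-3.5, 2) misses the remaining region (no effect) — 1 connected region. Overall, the cross-section is a single solid region. The nearest boundary edge runs (0.00, 26.50)→(15.50, 26.50); distance from the point to it = 3.10 mm. The point is inside the cross-section and 3.10 mm from the nearest boundary — more than the 0.8 mm shell width (2 × 0.4), so it's in the infill interior.

infill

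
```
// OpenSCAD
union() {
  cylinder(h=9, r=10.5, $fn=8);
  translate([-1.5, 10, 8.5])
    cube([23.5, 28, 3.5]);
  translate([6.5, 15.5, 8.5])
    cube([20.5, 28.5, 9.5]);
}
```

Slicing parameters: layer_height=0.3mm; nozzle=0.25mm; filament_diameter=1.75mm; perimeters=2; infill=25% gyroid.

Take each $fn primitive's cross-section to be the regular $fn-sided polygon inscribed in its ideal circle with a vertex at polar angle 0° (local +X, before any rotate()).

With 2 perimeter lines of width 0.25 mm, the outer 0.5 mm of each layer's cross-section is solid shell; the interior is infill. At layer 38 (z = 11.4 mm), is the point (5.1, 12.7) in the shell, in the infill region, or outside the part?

infill

At z = 11.4 mm: the cylinder is not intersected at this z (z outside [0, 9]); the 23.5×28 cube at (-1.5, 10) contributes its full rectangle; the cube at (6.5, 15.5) (footprint 20.5×28.5) is included at this height; Merging all regions: the regions partially overlap (shared area 348.75 mm²), so overlapping operands fuse into one piece — 1 connected region. Overall, the cross-section is a single solid region. The nearest boundary edge runs (22.00, 10.00)→(-1.50, 10.00); distance from the point to it = 2.70 mm. The point is inside the cross-section and 2.70 mm from the nearest boundary — more than the 0.5 mm shell width (2 × 0.25), so it's in the infill interior.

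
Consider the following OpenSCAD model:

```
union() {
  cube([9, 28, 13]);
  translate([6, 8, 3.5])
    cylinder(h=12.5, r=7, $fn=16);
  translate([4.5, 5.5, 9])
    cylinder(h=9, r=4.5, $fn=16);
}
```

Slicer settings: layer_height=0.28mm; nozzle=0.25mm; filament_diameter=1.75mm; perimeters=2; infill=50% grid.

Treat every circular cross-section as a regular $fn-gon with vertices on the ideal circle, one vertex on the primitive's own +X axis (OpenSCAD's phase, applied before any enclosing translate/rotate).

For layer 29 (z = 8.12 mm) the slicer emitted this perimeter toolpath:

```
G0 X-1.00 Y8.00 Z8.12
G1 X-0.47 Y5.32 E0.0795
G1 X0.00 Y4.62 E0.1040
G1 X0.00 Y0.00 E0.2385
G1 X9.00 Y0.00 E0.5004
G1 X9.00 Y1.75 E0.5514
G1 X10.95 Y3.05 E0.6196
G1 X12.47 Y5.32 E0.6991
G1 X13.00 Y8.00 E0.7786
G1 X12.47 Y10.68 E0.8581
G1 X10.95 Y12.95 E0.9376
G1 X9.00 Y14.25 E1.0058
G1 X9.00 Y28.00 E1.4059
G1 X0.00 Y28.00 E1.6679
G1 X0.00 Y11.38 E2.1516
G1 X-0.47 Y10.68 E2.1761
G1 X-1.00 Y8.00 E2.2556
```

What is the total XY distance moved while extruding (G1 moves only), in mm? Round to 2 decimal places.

Sum the Euclidean lengths of each G1 segment: total = 77.50 mm.

77.50 mm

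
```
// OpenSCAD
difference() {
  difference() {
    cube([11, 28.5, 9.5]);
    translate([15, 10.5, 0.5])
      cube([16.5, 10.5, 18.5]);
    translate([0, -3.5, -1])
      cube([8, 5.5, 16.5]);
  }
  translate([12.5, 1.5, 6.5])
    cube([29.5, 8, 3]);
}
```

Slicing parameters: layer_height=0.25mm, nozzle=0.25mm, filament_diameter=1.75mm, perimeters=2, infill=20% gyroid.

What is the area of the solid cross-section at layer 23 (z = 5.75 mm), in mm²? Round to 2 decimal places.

At z = 5.75 mm: the cube (footprint 11×28.5) is included at this height (area 313.50 mm²); the cube at (15, 10.5) (footprint 16.5×10.5) is included at this height (area 173.25 mm²); the 8×5.5 cube at (0, -3.5) contributes its full rectangle (area 44.00 mm²); Taking the first minus the rest: starting from the 11×28.5 cube (313.50 mm²), the 16.5×10.5 cube at (15, 10.5) misses the remaining region (no effect); the 8×5.5 cube at (0, -3.5) partially overlaps it — only the 16.00 mm² overlap (of its 44.00 mm²) is removed, clipping the outline — area = 297.50 mm²; the cube at (12.5, 1.5) does not reach this height (z outside [6.5, 9.5]); Taking the first minus the rest: none of the subtracted shapes is present at this height, so that combined region is unchanged — area = 297.50 mm². Overall, the cross-section is a single solid region. Net area = 297.50 mm².

297.50 mm²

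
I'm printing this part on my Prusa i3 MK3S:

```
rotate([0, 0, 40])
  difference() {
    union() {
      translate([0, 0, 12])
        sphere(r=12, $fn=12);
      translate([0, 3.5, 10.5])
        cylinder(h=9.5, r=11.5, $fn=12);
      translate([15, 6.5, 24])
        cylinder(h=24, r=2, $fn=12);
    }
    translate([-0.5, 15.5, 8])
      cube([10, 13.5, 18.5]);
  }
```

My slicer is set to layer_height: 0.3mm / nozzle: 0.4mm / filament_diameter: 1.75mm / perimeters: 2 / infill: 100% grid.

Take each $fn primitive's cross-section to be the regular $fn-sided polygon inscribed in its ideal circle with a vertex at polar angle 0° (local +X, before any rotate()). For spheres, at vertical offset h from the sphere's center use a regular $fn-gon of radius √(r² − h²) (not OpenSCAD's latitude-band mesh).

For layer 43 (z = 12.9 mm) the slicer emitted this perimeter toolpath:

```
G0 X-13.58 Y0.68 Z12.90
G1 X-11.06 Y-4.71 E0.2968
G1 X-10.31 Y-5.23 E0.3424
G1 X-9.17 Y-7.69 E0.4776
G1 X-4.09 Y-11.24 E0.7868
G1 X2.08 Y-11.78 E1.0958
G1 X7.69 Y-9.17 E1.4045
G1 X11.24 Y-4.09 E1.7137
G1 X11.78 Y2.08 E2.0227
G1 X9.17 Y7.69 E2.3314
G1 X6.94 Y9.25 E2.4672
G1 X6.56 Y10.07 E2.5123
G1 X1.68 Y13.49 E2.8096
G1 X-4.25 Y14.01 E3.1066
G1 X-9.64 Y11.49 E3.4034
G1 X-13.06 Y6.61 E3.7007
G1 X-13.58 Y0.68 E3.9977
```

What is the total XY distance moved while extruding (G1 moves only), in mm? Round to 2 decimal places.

Sum the Euclidean lengths of each G1 segment: total = 80.13 mm.

80.13 mm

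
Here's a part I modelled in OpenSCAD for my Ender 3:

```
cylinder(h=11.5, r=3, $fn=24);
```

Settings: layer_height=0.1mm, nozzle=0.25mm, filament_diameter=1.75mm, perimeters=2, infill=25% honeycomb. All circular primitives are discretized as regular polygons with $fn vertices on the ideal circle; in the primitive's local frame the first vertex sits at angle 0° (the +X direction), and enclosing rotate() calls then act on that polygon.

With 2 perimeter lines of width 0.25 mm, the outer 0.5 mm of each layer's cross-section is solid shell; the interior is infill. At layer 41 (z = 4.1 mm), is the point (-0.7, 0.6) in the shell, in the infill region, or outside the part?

infill

At z = 4.1 mm: the r=3 cylinder contributes a regular 24-gon of circumradius 3. Overall, the cross-section is a single solid region. The nearest boundary edge runs (-2.12, 2.12)→(-2.60, 1.50); distance from the point to it = 2.05 mm. The point is inside the cross-section and 2.05 mm from the nearest boundary — more than the 0.5 mm shell width (2 × 0.25), so it's in the infill interior.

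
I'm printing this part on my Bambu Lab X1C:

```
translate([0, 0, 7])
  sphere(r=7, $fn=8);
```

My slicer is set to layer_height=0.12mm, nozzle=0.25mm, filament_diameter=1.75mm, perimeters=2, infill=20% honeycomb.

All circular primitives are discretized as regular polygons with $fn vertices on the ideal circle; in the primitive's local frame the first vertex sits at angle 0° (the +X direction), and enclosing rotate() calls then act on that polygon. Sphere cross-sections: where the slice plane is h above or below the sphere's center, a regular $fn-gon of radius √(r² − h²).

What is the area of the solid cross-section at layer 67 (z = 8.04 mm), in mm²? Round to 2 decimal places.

At z = 8.04 mm: the sphere: section is a regular 8-gon, circumradius = √(r²−h²) = √(7²−1.04²) = 6.922 (area = (8/2)·6.922²·sin(360°/8) = 135.53 mm²). Overall, the cross-section is a single solid region. Net area = 135.53 mm².

135.53 mm²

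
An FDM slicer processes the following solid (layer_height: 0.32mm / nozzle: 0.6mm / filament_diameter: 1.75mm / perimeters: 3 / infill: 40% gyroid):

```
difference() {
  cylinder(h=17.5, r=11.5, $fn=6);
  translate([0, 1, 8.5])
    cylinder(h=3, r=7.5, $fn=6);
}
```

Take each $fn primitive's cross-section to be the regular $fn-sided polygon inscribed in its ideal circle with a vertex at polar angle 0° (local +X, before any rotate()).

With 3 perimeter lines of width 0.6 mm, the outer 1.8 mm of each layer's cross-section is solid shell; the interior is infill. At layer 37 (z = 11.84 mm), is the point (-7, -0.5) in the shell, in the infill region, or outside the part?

At z = 11.84 mm: the r=11.5 cylinder gives a regular 6-gon of circumradius 11.5 (constant along its height); the cylinder at (0, 1) is absent (z outside [8.5, 11.5]); Taking the first minus the rest: none of the subtracted shapes is present at this height, so the r=11.5 cylinder is unchanged — 1 connected region. Overall, the cross-section is a single solid region. The nearest boundary edge runs (-11.50, 0.00)→(-5.75, -9.96); distance from the point to it = 3.65 mm. The point is inside the cross-section and 3.65 mm from the nearest boundary — more than the 1.8 mm shell width (3 × 0.6), so it's in the infill interior.

infill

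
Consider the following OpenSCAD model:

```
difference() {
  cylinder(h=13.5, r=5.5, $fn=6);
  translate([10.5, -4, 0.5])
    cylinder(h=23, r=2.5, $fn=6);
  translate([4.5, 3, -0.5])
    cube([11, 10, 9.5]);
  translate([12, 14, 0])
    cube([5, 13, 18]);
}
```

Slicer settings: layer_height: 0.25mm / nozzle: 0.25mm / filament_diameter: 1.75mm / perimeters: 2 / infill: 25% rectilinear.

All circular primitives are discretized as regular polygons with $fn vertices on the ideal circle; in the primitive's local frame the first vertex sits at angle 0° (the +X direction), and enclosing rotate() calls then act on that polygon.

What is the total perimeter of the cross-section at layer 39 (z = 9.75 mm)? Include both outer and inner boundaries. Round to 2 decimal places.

33.00 mm

At z = 9.75 mm: the r=5.5 cylinder gives a regular 6-gon of circumradius 5.5 (constant along its height) (perimeter = 2·6·5.500·sin(180°/6) = 33.00 mm); the cylinder at (10.5, -4): section is a regular 6-gon, circumradius r=2.5 (perimeter = 2·6·2.500·sin(180°/6) = 15.00 mm); the cube at (4.5, 3) is not intersected at this z (z outside [-0.5, 9]); the 5×13 cube at (12, 14) contributes its full rectangle (perimeter 36.00 mm); Taking the first minus the rest: starting from the r=5.5 cylinder, the r=2.5 cylinder at (10.5, -4) misses the remaining region (no effect); the 5×13 cube at (12, 14) misses the remaining region (no effect) — boundary = 33.00 mm. Overall, the cross-section is a single solid region. Total boundary length (outer) = 33.00 mm.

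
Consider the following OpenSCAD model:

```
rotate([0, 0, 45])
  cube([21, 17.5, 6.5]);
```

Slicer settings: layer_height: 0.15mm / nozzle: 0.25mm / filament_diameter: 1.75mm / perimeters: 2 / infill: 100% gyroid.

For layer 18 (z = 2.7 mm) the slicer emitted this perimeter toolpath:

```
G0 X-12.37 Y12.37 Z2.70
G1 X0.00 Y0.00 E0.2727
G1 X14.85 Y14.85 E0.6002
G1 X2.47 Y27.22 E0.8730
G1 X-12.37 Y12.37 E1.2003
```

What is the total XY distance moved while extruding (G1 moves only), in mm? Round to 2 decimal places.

76.99 mm

Sum the Euclidean lengths of each G1 segment: total = 76.99 mm.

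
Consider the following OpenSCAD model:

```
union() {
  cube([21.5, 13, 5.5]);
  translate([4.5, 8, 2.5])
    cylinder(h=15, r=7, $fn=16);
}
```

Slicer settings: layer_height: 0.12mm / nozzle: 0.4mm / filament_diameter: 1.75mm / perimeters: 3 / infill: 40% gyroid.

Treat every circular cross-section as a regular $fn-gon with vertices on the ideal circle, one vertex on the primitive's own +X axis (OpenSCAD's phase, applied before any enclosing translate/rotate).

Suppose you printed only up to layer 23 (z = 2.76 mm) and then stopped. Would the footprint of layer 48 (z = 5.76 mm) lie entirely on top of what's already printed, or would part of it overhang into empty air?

Compare the two slices. At z = 2.76: the cube (footprint 21.5×13) is included at this height (area 279.50 mm²); the r=7 cylinder at (4.5, 8) contributes a regular 16-gon of circumradius 7 (area = (16/2)·7.000²·sin(360°/16) = 150.01 mm²); Merging all regions: the regions partially overlap — summed areas 429.51 mm² minus the doubly-counted overlap 119.96 mm² gives 309.55 mm² — area = 309.55 mm². At z = 5.76: the cube does not reach this height (z outside [0, 5.5]); the r=7 cylinder at (4.5, 8) gives a regular 16-gon of circumradius 7 (constant along its height) (area = (16/2)·7.000²·sin(360°/16) = 150.01 mm²); Combining (union): only the r=7 cylinder at (4.5, 8) is present, so the union is just that shape — area = 150.01 mm². Checking containment: the cross-section at z = 5.76 is a subset of the cross-section at z = 2.76.

entirely on top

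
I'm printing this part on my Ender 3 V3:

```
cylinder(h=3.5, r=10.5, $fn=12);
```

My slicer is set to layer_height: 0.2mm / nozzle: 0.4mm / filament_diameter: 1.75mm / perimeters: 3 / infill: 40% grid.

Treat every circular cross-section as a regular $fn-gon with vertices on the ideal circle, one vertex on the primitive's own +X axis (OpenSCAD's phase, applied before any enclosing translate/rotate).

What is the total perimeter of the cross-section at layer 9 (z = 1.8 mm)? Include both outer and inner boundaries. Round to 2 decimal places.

At z = 1.8 mm: the r=10.5 cylinder gives a regular 12-gon of circumradius 10.5 (constant along its height) (perimeter = 2·12·10.500·sin(180°/12) = 65.22 mm). Overall, the cross-section is a single solid region. Total boundary length (outer) = 65.22 mm.

65.22 mm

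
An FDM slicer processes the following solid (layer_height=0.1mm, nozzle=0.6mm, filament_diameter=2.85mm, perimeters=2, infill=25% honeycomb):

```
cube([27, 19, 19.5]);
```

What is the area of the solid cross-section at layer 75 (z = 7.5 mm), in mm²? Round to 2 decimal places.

At z = 7.5 mm: the 27×19 cube contributes its full rectangle (area 513.00 mm²). Overall, the cross-section is a single solid region. Net area = 513.00 mm².

513.00 mm²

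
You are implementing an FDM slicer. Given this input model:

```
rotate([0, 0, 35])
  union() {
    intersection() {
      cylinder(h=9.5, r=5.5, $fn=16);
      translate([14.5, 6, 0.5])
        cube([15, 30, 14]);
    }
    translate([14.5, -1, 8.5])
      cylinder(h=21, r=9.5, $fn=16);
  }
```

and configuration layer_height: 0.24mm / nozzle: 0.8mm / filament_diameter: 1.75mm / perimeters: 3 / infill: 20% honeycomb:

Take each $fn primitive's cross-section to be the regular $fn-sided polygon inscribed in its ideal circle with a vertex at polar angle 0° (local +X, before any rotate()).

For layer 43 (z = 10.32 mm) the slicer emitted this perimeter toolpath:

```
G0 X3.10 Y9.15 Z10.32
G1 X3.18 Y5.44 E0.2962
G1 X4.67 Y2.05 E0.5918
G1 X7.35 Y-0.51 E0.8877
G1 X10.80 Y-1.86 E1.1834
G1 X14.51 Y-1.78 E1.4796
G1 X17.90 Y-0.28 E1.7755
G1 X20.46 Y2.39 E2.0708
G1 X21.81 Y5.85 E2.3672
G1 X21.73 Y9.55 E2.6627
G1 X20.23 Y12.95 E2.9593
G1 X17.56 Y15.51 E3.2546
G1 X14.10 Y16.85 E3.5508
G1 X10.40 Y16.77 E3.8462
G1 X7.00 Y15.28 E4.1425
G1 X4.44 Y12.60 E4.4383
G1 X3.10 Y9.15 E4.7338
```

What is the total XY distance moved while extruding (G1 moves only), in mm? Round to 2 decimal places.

Sum the Euclidean lengths of each G1 segment: total = 59.30 mm.

59.30 mm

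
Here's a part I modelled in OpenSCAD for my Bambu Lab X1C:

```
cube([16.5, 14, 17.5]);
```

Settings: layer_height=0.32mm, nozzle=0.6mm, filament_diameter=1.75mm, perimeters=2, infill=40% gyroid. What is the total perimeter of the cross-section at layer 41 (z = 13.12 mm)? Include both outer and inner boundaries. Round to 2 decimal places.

61.00 mm

At z = 13.12 mm: the cube (footprint 16.5×14) is included at this height (perimeter 61.00 mm). Overall, the cross-section is a single solid region. Total boundary length (outer) = 61.00 mm.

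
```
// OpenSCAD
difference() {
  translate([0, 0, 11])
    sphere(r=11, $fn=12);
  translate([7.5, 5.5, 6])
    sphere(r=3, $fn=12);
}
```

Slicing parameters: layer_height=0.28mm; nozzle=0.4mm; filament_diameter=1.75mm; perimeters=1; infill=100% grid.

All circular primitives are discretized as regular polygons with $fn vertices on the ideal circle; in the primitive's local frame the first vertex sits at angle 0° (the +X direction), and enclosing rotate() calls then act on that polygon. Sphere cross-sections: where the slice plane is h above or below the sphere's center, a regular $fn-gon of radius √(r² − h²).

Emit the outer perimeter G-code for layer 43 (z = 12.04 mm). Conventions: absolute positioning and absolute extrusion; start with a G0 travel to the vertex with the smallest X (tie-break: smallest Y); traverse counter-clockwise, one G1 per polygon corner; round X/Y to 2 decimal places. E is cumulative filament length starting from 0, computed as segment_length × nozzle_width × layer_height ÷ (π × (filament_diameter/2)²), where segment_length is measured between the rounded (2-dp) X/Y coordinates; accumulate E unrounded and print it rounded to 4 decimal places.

G0 X-10.95 Y0.00 Z12.04
G1 X-9.48 Y-5.48 E0.2642
G1 X-5.48 Y-9.48 E0.5276
G1 X0.00 Y-10.95 E0.7918
G1 X5.48 Y-9.48 E1.0560
G1 X9.48 Y-5.48 E1.3194
G1 X10.95 Y0.00 E1.5836
G1 X9.48 Y5.48 E1.8478
G1 X5.48 Y9.48 E2.1112
G1 X0.00 Y10.95 E2.3754
G1 X-5.48 Y9.48 E2.6396
G1 X-9.48 Y5.48 E2.9030
G1 X-10.95 Y0.00 E3.1672

At z = 12.04 mm: the r=11 sphere contributes a regular 12-gon of circumradius √(11²−1.04²) = 10.951; the sphere at (7.5, 5.5) is absent (|z−center|=6.040 > r=3); Taking the first minus the rest: none of the subtracted shapes is present at this height, so the r=11 sphere is unchanged — 1 connected region. The outline is a single polygon with 12 vertices. Extrusion per mm of travel: 0.4 × 0.28 / (π × 0.875²) = 0.046564. Accumulating E over each segment gives final E = 3.1672.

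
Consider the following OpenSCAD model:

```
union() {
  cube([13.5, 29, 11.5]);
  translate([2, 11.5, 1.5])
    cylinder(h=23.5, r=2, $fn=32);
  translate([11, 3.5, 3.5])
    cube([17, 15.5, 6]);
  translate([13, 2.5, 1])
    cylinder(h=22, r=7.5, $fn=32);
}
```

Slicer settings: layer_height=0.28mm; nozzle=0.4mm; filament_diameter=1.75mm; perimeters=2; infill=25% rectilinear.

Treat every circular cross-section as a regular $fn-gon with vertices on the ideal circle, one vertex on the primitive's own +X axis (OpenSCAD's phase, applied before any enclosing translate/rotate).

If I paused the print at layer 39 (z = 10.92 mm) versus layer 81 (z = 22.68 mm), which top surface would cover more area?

Layer 39 (z = 10.92): the cube (footprint 13.5×29) is included at this height (area 391.50 mm²); the cylinder at (2, 11.5): section is a regular 32-gon, circumradius r=2 (area = (32/2)·2.000²·sin(360°/32) = 12.49 mm²); the cube at (11, 3.5) does not reach this height (z outside [3.5, 9.5]); the cylinder at (13, 2.5): section is a regular 32-gon, circumradius r=7.5 (area = (32/2)·7.500²·sin(360°/32) = 175.58 mm²); Combining (union): the regions partially overlap — summed areas 579.57 mm² minus the doubly-counted overlap 79.70 mm² gives 499.87 mm² — area = 499.87 mm². So its area = 499.87 mm². Layer 81 (z = 22.68): the cube is absent (z outside [0, 11.5]); the r=2 cylinder at (2, 11.5) contributes a regular 32-gon of circumradius 2 (area = (32/2)·2.000²·sin(360°/32) = 12.49 mm²); the cube at (11, 3.5) does not reach this height (z outside [3.5, 9.5]); the cylinder at (13, 2.5): section is a regular 32-gon, circumradius r=7.5 (area = (32/2)·7.500²·sin(360°/32) = 175.58 mm²); Merging all regions: the 2 present regions are separate (no shared area or edge), so areas and boundary lengths simply add and each stays a separate island — area = 188.07 mm². So its area = 188.07 mm². Layer 39 is larger (499.87 vs 188.07 mm²).

layer 39 (z = 10.92 mm)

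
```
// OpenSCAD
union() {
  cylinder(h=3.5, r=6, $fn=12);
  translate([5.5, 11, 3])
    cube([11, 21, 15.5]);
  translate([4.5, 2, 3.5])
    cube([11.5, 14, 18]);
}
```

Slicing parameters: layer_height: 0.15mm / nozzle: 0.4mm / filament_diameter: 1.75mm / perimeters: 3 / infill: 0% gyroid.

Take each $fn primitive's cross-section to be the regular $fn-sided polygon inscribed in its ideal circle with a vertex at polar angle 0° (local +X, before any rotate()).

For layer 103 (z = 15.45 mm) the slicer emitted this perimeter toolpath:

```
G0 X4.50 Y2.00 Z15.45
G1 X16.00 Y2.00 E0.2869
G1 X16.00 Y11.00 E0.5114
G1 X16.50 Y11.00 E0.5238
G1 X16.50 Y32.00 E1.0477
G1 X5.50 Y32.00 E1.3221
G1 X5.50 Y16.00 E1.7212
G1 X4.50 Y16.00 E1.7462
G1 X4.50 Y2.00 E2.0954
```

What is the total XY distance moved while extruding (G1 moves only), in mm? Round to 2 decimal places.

Sum the Euclidean lengths of each G1 segment: total = 84.00 mm.

84.00 mm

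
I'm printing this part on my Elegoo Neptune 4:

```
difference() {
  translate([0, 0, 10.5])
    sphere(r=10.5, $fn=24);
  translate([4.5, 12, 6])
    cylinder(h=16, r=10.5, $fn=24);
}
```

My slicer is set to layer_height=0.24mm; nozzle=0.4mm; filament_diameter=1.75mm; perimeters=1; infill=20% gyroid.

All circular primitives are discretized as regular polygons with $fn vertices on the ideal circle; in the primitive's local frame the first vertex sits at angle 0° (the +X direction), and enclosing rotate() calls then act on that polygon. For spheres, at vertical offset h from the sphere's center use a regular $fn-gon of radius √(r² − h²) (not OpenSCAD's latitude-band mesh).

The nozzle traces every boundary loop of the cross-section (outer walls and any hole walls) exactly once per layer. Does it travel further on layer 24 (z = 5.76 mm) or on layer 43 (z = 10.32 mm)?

layer 43 (z = 10.32 mm)

Layer 24 (z = 5.76): the r=10.5 sphere contributes a regular 24-gon of circumradius √(10.5²−4.74²) = 9.369 (perimeter = 2·24·9.369·sin(180°/24) = 58.70 mm); the cylinder at (4.5, 12) is not intersected at this z (z outside [6, 22]); After the difference (first − rest): none of the subtracted shapes is present at this height, so the r=10.5 sphere is unchanged — boundary = 58.70 mm. So its perimeter = 58.70 mm. Layer 43 (z = 10.32): the r=10.5 sphere contributes a regular 24-gon of circumradius √(10.5²−0.18²) = 10.498 (perimeter = 2·24·10.498·sin(180°/24) = 65.78 mm); the r=10.5 cylinder at (4.5, 12) gives a regular 24-gon of circumradius 10.5 (constant along its height) (perimeter = 2·24·10.500·sin(180°/24) = 65.79 mm); Taking the first minus the rest: starting from the r=10.5 sphere, the r=10.5 cylinder at (4.5, 12) partially overlaps it — only the 92.69 mm² overlap (of its 342.42 mm²) is removed, clipping the outline — boundary = 65.77 mm. So its perimeter = 65.77 mm. Layer 43 is larger (65.77 vs 58.70 mm).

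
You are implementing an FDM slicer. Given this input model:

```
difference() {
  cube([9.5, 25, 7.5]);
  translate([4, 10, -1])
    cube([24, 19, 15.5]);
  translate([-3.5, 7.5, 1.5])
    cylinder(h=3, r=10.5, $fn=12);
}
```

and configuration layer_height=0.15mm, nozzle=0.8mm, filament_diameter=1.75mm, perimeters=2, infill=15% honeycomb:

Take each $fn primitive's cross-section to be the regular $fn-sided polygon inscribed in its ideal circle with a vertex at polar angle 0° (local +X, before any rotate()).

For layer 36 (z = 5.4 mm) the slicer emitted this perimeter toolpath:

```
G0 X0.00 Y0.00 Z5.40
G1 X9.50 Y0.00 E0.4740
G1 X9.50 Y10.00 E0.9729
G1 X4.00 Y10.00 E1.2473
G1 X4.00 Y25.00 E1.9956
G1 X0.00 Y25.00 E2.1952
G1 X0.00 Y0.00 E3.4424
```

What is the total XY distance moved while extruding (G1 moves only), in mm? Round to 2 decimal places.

Sum the Euclidean lengths of each G1 segment: total = 69.00 mm.

69.00 mm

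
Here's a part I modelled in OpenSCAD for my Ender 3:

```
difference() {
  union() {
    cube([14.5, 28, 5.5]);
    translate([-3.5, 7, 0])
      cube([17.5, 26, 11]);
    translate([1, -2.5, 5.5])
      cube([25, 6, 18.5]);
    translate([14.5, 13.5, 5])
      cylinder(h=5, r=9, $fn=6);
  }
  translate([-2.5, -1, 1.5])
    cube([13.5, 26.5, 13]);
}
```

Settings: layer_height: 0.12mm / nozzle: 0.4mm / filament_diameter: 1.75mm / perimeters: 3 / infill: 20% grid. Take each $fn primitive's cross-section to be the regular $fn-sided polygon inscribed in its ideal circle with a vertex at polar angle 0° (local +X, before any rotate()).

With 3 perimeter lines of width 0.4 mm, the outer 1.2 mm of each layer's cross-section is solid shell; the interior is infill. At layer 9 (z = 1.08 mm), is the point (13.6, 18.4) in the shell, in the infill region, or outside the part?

shell

At z = 1.08 mm: the cube (footprint 14.5×28) is included at this height; the cube at (-3.5, 7) (footprint 17.5×26) is included at this height; the cube at (1, -2.5) is not intersected at this z (z outside [5.5, 24]); the cylinder at (14.5, 13.5) is absent (z outside [5, 10]); Merging all regions: the regions partially overlap (shared area 294.00 mm²), so overlapping operands fuse into one piece — 1 connected region; the cube at (-2.5, -1) does not reach this height (z outside [1.5, 14.5]); Subtracting the remaining from the first: none of the subtracted shapes is present at this height, so that combined region is unchanged — 1 connected region. Overall, the cross-section is a single solid region. The nearest boundary edge runs (14.50, 28.00)→(14.50, 0.00); distance from the point to it = 0.90 mm. The point is inside the cross-section, 0.90 mm from the nearest boundary — within the 1.2 mm shell band (3 × 0.4).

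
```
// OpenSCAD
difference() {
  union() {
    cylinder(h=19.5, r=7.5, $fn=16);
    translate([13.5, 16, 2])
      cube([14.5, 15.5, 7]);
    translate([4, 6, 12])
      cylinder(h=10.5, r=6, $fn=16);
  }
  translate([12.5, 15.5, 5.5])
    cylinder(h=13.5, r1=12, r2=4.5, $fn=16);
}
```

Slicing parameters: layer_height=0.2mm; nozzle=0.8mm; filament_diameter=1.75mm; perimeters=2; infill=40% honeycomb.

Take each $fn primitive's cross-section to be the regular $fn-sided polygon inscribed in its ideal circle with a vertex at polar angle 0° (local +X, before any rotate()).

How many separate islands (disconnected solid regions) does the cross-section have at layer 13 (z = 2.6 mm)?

2

At z = 2.6 mm: the r=7.5 cylinder gives a regular 16-gon of circumradius 7.5 (constant along its height); the cube at (13.5, 16) is present — its section is the full 14.5×15.5 rectangle; the cylinder at (4, 6) is not intersected at this z (z outside [12, 22.5]); Merging all regions: the 2 present regions are separate (no shared area or edge), so areas and boundary lengths simply add and each stays a separate island — 2 connected regions; the cone at (12.5, 15.5) does not reach this height (z outside [5.5, 19]); After the difference (first − rest): none of the subtracted shapes is present at this height, so that combined region is unchanged — 2 connected regions. Overall, the cross-section has 2 separate islands. Island count = 2.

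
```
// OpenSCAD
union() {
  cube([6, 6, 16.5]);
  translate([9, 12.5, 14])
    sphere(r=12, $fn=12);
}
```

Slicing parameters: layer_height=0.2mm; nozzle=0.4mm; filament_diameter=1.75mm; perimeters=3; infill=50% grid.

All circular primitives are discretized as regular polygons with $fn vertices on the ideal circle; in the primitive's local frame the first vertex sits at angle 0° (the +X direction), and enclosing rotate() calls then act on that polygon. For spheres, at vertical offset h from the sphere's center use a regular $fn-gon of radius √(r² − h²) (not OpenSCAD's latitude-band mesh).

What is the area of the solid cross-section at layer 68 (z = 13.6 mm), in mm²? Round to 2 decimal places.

447.51 mm²

At z = 13.6 mm: the cube (footprint 6×6) is included at this height (area 36.00 mm²); the r=12 sphere at (9, 12.5) contributes a regular 12-gon of circumradius √(12²−0.4²) = 11.993 (area = (12/2)·11.993²·sin(360°/12) = 431.52 mm²); Taking the union: the regions partially overlap — summed areas 467.52 mm² minus the doubly-counted overlap 20.01 mm² gives 447.51 mm² — area = 447.51 mm². Overall, the cross-section is a single solid region. Net area = 447.51 mm².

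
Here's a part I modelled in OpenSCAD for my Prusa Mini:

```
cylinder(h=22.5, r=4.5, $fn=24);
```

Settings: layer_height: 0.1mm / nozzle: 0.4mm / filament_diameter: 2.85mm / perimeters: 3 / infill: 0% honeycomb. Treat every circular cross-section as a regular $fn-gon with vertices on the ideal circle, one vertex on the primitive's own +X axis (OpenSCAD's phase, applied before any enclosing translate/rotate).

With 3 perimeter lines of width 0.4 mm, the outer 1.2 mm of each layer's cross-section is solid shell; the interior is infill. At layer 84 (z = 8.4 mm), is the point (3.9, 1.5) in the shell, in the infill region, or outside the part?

shell

At z = 8.4 mm: the cylinder: section is a regular 24-gon, circumradius r=4.5. Overall, the cross-section is a single solid region. The nearest boundary edge runs (4.35, 1.16)→(3.90, 2.25); distance from the point to it = 0.28 mm. The point is inside the cross-section, 0.28 mm from the nearest boundary — within the 1.2 mm shell band (3 × 0.4).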